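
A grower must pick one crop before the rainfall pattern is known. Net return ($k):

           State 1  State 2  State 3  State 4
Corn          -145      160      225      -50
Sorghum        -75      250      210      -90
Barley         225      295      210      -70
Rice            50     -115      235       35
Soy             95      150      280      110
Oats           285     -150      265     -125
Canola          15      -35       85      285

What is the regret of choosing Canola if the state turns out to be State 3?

Best payoff under State 3 is 280.
Regret = 280 − 85 = 195.

195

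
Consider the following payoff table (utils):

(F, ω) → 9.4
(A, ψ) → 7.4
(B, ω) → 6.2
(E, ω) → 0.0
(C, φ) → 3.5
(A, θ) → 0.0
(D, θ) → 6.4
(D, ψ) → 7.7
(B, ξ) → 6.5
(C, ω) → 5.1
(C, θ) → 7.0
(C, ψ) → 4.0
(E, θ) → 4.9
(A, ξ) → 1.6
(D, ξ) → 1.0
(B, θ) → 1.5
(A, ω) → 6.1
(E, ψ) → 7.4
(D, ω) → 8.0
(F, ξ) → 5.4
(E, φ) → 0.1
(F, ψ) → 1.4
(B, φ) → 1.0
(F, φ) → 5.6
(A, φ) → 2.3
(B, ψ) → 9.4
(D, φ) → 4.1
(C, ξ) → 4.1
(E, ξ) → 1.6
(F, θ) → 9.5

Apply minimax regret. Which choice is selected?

C

Column bests: θ=9.5, φ=5.6, ψ=9.4, ω=9.4, ξ=6.5.
A regrets: 9.5, 3.3, 2.0, 3.3, 4.9 → max 9.5
B regrets: 8.0, 4.6, 0.0, 3.2, 0.0 → max 8.0
C regrets: 2.5, 2.1, 5.4, 4.3, 2.4 → max 5.4
D regrets: 3.1, 1.5, 1.7, 1.4, 5.5 → max 5.5
E regrets: 4.6, 5.5, 2.0, 9.4, 4.9 → max 9.4
F regrets: 0.0, 0.0, 8.0, 0.0, 1.1 → max 8.0
Smallest max regret = 5.4 → C.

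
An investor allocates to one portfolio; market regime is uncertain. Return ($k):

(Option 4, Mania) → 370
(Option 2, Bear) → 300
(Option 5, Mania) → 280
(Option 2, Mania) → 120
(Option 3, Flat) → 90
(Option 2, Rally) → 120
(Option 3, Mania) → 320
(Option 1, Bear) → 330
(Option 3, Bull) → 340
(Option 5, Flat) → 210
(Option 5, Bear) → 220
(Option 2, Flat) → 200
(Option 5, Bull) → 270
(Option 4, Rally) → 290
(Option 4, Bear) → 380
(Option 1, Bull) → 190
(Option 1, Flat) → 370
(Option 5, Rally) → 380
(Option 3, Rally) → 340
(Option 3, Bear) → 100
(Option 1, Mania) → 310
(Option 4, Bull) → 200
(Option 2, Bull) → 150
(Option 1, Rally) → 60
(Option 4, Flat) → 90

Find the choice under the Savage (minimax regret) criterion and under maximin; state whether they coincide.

minimax regret → Option 5; maximin → Option 5 (agree)

Column bests: Bear=380, Flat=370, Bull=340, Rally=380, Mania=370.
Option 1 regrets: 50, 0, 150, 320, 60 → max 320
Option 2 regrets: 80, 170, 190, 260, 250 → max 260
Option 3 regrets: 280, 280, 0, 40, 50 → max 280
Option 4 regrets: 0, 280, 140, 90, 0 → max 280
Option 5 regrets: 160, 160, 70, 0, 90 → max 160
Smallest max regret = 160 → Option 5.
Row minima: Option 1=60, Option 2=120, Option 3=90, Option 4=90, Option 5=210
Best worst-case = 210 → Option 5.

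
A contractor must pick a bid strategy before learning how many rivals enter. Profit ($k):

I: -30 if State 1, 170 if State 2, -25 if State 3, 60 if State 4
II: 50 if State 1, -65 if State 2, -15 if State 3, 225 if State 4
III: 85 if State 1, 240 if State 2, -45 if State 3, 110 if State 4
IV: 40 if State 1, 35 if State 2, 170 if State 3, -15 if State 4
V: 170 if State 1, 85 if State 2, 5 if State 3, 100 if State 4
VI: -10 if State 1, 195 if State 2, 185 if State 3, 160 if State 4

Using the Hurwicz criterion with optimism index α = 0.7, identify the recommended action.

III

I: 0.7·170 + 0.3·(-30) = 110
II: 0.7·225 + 0.3·(-65) = 138
III: 0.7·240 + 0.3·(-45) = 154.5
IV: 0.7·170 + 0.3·(-15) = 114.5
V: 0.7·170 + 0.3·5 = 120.5
VI: 0.7·195 + 0.3·(-10) = 133.5
Highest Hurwicz score = 154.5 → III.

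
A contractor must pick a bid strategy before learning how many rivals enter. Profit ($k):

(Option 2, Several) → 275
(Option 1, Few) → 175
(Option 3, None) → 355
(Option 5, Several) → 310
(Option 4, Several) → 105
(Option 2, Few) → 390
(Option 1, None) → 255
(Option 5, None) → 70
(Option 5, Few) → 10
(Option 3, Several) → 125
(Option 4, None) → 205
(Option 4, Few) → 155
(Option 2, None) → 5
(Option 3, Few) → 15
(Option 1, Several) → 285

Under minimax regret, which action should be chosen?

Column bests: None=355, Few=390, Several=310.
Option 1 regrets: 100, 215, 25 → max 215
Option 2 regrets: 350, 0, 35 → max 350
Option 3 regrets: 0, 375, 185 → max 375
Option 4 regrets: 150, 235, 205 → max 235
Option 5 regrets: 285, 380, 0 → max 380
Smallest max regret = 215 → Option 1.

Option 1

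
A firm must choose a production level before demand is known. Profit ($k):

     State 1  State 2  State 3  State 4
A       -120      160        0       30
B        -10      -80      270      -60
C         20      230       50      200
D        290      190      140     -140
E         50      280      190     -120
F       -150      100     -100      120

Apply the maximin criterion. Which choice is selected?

C

Row minima: A=-120, B=-80, C=20, D=-140, E=-120, F=-150
Best worst-case = 20 → C.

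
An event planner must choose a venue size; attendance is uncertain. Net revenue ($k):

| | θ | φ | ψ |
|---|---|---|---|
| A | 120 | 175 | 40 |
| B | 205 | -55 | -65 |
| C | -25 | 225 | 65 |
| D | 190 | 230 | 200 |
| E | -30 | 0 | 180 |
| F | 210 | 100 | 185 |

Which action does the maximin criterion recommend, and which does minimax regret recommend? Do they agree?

Row minima: A=40, B=-65, C=-25, D=190, E=-30, F=100
Best worst-case = 190 → D.
Column bests: θ=210, φ=230, ψ=200.
A regrets: 90, 55, 160 → max 160
B regrets: 5, 285, 265 → max 285
C regrets: 235, 5, 135 → max 235
D regrets: 20, 0, 0 → max 20
E regrets: 240, 230, 20 → max 240
F regrets: 0, 130, 15 → max 130
Smallest max regret = 20 → D.

maximin → D; minimax regret → D (agree)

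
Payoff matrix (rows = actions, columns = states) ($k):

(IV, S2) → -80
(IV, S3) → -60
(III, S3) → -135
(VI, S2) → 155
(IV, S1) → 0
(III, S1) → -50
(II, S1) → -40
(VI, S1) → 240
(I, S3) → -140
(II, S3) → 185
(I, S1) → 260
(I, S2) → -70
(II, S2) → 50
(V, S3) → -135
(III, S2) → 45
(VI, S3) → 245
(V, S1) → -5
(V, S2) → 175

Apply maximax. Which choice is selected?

I

Row maxima: I=260, II=185, III=45, IV=0, V=175, VI=245
Best best-case = 260 → I.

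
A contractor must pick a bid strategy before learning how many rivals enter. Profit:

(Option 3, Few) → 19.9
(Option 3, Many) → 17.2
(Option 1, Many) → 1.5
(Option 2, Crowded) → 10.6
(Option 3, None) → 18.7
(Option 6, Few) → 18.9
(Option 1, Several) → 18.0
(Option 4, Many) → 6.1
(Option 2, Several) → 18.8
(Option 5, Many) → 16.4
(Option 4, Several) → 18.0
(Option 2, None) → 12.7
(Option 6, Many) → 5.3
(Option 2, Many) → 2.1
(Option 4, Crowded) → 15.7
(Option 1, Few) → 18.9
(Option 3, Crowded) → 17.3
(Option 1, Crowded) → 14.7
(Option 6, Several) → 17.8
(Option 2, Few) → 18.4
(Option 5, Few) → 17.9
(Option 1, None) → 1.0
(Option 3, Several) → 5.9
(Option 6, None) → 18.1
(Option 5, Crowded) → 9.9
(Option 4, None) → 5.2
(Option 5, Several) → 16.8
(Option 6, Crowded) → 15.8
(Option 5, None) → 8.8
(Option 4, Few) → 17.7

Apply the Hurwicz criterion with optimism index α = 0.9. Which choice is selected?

Option 1: 0.9·18.9 + 0.1·1.0 = 17.11
Option 2: 0.9·18.8 + 0.1·2.1 = 17.13
Option 3: 0.9·19.9 + 0.1·5.9 = 18.5
Option 4: 0.9·18.0 + 0.1·5.2 = 16.72
Option 5: 0.9·17.9 + 0.1·8.8 = 16.99
Option 6: 0.9·18.9 + 0.1·5.3 = 17.54
Highest Hurwicz score = 18.5 → Option 3.

Option 3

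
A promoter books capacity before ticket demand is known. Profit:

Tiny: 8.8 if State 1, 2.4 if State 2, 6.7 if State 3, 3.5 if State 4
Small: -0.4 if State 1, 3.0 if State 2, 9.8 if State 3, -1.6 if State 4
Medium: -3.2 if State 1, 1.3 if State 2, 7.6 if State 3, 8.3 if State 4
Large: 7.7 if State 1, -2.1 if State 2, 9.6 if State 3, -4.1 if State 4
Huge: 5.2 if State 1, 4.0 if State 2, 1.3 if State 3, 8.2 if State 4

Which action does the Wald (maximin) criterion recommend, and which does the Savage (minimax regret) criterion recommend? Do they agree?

maximin → Tiny; minimax regret → Tiny (agree)

Row minima: Tiny=2.4, Small=-1.6, Medium=-3.2, Large=-4.1, Huge=1.3
Best worst-case = 2.4 → Tiny.
Column bests: State 1=8.8, State 2=4.0, State 3=9.8, State 4=8.3.
Tiny regrets: 0.0, 1.6, 3.1, 4.8 → max 4.8
Small regrets: 9.2, 1.0, 0.0, 9.9 → max 9.9
Medium regrets: 12.0, 2.7, 2.2, 0.0 → max 12.0
Large regrets: 1.1, 6.1, 0.2, 12.4 → max 12.4
Huge regrets: 3.6, 0.0, 8.5, 0.1 → max 8.5
Smallest max regret = 4.8 → Tiny.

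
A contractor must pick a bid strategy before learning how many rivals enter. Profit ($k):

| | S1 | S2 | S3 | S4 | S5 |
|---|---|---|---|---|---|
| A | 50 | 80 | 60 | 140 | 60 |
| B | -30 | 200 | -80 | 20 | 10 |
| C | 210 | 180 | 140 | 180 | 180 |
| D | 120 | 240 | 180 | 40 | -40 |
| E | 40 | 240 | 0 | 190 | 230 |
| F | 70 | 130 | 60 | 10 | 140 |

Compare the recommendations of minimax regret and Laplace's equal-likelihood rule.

minimax regret → C; laplace → C (agree)

Column bests: S1=210, S2=240, S3=180, S4=190, S5=230.
A regrets: 160, 160, 120, 50, 170 → max 170
B regrets: 240, 40, 260, 170, 220 → max 260
C regrets: 0, 60, 40, 10, 50 → max 60
D regrets: 90, 0, 0, 150, 270 → max 270
E regrets: 170, 0, 180, 0, 0 → max 180
F regrets: 140, 110, 120, 180, 90 → max 180
Smallest max regret = 60 → C.
Row averages: A=78, B=24, C=178, D=108, E=140, F=82
Highest average = 178 → C.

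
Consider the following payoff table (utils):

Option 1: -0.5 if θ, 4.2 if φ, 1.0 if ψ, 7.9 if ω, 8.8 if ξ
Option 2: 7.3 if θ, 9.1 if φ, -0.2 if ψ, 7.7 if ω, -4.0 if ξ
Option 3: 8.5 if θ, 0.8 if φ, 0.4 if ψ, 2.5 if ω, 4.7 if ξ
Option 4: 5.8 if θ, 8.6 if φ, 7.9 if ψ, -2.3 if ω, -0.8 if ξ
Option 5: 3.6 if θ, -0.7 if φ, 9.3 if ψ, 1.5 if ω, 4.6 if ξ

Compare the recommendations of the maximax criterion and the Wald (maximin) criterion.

maximax → Option 5; maximin → Option 3 (disagree)

Row maxima: Option 1=8.8, Option 2=9.1, Option 3=8.5, Option 4=8.6, Option 5=9.3
Best best-case = 9.3 → Option 5.
Row minima: Option 1=-0.5, Option 2=-4.0, Option 3=0.4, Option 4=-2.3, Option 5=-0.7
Best worst-case = 0.4 → Option 3.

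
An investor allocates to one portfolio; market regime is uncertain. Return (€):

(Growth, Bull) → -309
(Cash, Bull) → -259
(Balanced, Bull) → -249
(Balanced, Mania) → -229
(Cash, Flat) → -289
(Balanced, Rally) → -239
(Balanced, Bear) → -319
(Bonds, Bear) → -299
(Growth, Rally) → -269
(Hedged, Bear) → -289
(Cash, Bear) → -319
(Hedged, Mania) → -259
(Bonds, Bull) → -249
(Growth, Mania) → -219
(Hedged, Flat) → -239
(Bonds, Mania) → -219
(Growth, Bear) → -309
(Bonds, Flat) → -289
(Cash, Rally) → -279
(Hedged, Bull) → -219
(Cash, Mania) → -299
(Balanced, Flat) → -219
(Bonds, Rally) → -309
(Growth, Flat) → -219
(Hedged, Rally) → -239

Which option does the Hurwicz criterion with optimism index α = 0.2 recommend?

Hedged

Cash: 0.2·(-259) + 0.8·(-319) = -307
Balanced: 0.2·(-219) + 0.8·(-319) = -299
Bonds: 0.2·(-219) + 0.8·(-309) = -291
Growth: 0.2·(-219) + 0.8·(-309) = -291
Hedged: 0.2·(-219) + 0.8·(-289) = -275
Highest Hurwicz score = -275 → Hedged.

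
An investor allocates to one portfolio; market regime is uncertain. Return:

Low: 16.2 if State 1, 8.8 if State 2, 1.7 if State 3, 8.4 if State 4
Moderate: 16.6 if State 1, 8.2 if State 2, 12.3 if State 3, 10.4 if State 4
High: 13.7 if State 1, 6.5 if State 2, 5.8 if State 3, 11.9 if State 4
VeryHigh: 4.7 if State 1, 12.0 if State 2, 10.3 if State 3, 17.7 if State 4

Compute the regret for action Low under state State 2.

Best payoff under State 2 is 12.0.
Regret = 12.0 − 8.8 = 3.2.

3.2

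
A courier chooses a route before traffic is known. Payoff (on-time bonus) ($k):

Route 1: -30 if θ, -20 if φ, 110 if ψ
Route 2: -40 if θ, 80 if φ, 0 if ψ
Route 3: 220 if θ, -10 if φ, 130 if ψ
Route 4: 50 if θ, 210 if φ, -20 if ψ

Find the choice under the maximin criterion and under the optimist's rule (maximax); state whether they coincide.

Row minima: Route 1=-30, Route 2=-40, Route 3=-10, Route 4=-20
Best worst-case = -10 → Route 3.
Row maxima: Route 1=110, Route 2=80, Route 3=220, Route 4=210
Best best-case = 220 → Route 3.

maximin → Route 3; maximax → Route 3 (agree)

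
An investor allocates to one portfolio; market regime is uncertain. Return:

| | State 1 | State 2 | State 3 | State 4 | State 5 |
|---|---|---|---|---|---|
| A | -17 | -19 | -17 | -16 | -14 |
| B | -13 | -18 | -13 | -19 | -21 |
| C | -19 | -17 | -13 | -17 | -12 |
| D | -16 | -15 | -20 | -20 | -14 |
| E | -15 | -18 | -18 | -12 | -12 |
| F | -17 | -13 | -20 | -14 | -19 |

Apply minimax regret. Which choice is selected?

E

Column bests: State 1=-13, State 2=-13, State 3=-13, State 4=-12, State 5=-12.
A regrets: 4, 6, 4, 4, 2 → max 6
B regrets: 0, 5, 0, 7, 9 → max 9
C regrets: 6, 4, 0, 5, 0 → max 6
D regrets: 3, 2, 7, 8, 2 → max 8
E regrets: 2, 5, 5, 0, 0 → max 5
F regrets: 4, 0, 7, 2, 7 → max 7
Smallest max regret = 5 → E.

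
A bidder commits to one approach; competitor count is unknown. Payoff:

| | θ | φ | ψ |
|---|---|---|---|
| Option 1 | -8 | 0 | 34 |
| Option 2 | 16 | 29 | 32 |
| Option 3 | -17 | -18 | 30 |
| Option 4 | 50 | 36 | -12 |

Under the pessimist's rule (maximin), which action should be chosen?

Option 2

Row minima: Option 1=-8, Option 2=16, Option 3=-18, Option 4=-12
Best worst-case = 16 → Option 2.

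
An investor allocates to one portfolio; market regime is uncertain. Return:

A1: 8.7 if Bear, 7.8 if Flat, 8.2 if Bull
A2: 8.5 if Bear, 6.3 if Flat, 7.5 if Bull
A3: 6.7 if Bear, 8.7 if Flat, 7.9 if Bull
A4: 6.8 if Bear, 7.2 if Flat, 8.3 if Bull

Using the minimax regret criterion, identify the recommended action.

A1

Column bests: Bear=8.7, Flat=8.7, Bull=8.3.
A1 regrets: 0.0, 0.9, 0.1 → max 0.9
A2 regrets: 0.2, 2.4, 0.8 → max 2.4
A3 regrets: 2.0, 0.0, 0.4 → max 2.0
A4 regrets: 1.9, 1.5, 0.0 → max 1.9
Smallest max regret = 0.9 → A1.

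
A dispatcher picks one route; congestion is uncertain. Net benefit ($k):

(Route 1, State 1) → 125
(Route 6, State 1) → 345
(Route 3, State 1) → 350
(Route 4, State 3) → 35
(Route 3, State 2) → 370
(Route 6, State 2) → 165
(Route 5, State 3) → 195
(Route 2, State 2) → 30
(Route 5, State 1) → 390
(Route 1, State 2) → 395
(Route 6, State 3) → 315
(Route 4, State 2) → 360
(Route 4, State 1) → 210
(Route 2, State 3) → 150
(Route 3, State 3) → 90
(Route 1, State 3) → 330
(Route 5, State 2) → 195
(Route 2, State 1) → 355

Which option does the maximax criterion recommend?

Route 1

Row maxima: Route 1=395, Route 2=355, Route 3=370, Route 4=360, Route 5=390, Route 6=345
Best best-case = 395 → Route 1.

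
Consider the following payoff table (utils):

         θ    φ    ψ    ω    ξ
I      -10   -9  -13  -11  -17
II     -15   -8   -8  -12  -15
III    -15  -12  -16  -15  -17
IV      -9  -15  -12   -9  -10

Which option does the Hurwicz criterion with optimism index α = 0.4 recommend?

I: 0.4·(-9) + 0.6·(-17) = -13.8
II: 0.4·(-8) + 0.6·(-15) = -12.2
III: 0.4·(-12) + 0.6·(-17) = -15
IV: 0.4·(-9) + 0.6·(-15) = -12.6
Highest Hurwicz score = -12.2 → II.

II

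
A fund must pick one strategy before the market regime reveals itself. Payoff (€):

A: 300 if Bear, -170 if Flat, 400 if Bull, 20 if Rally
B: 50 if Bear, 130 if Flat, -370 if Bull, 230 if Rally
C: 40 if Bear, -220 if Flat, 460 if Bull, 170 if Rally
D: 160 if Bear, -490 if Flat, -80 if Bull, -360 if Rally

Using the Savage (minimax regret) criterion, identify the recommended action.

A

Column bests: Bear=300, Flat=130, Bull=460, Rally=230.
A regrets: 0, 300, 60, 210 → max 300
B regrets: 250, 0, 830, 0 → max 830
C regrets: 260, 350, 0, 60 → max 350
D regrets: 140, 620, 540, 590 → max 620
Smallest max regret = 300 → A.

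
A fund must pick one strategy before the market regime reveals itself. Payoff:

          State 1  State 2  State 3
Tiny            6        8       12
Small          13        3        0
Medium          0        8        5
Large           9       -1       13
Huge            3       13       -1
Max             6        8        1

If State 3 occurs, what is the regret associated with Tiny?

Best payoff under State 3 is 13.
Regret = 13 − 12 = 1.

1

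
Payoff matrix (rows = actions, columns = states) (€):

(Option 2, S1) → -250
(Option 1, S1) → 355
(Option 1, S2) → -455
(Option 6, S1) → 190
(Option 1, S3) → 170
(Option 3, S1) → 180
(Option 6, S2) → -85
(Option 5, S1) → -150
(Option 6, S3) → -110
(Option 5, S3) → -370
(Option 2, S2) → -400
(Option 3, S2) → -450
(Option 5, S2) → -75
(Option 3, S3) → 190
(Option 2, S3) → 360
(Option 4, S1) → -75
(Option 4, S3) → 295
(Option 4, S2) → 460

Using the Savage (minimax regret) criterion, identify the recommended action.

Column bests: S1=355, S2=460, S3=360.
Option 1 regrets: 0, 915, 190 → max 915
Option 2 regrets: 605, 860, 0 → max 860
Option 3 regrets: 175, 910, 170 → max 910
Option 4 regrets: 430, 0, 65 → max 430
Option 5 regrets: 505, 535, 730 → max 730
Option 6 regrets: 165, 545, 470 → max 545
Smallest max regret = 430 → Option 4.

Option 4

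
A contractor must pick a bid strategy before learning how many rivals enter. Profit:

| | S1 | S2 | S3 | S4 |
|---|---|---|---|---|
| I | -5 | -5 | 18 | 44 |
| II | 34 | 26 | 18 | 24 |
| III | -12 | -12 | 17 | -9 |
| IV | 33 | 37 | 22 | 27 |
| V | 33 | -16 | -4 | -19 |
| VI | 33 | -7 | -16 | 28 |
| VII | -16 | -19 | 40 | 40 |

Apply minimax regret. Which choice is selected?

IV

Column bests: S1=34, S2=37, S3=40, S4=44.
I regrets: 39, 42, 22, 0 → max 42
II regrets: 0, 11, 22, 20 → max 22
III regrets: 46, 49, 23, 53 → max 53
IV regrets: 1, 0, 18, 17 → max 18
V regrets: 1, 53, 44, 63 → max 63
VI regrets: 1, 44, 56, 16 → max 56
VII regrets: 50, 56, 0, 4 → max 56
Smallest max regret = 18 → IV.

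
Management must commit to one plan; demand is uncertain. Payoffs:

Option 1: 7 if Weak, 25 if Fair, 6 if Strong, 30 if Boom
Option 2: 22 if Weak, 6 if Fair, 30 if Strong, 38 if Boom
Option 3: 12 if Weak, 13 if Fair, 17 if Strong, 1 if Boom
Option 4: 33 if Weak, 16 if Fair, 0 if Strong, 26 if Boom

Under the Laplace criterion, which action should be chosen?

Row averages: Option 1=17, Option 2=24, Option 3=10.75, Option 4=18.75
Highest average = 24 → Option 2.

Option 2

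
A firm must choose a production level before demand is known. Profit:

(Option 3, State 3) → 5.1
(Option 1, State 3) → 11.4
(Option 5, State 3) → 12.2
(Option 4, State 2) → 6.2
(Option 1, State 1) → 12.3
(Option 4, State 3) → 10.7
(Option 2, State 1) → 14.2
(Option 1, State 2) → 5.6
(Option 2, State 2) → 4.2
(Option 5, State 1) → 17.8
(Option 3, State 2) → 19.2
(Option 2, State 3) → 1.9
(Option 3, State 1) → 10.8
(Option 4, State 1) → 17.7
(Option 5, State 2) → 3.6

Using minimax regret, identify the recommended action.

Option 3

Column bests: State 1=17.8, State 2=19.2, State 3=12.2.
Option 1 regrets: 5.5, 13.6, 0.8 → max 13.6
Option 2 regrets: 3.6, 15.0, 10.3 → max 15.0
Option 3 regrets: 7.0, 0.0, 7.1 → max 7.1
Option 4 regrets: 0.1, 13.0, 1.5 → max 13.0
Option 5 regrets: 0.0, 15.6, 0.0 → max 15.6
Smallest max regret = 7.1 → Option 3.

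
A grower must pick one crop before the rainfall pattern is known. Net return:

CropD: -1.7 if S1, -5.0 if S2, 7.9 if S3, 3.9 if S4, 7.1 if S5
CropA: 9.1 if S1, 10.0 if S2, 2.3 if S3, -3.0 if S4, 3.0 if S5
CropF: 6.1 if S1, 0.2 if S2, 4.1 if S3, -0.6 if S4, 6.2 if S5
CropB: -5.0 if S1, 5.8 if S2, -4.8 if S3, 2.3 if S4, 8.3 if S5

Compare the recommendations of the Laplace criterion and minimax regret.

laplace → CropA; minimax regret → CropA (agree)

Row averages: CropD=2.44, CropA=4.28, CropF=3.2, CropB=1.32
Highest average = 4.28 → CropA.
Column bests: S1=9.1, S2=10.0, S3=7.9, S4=3.9, S5=8.3.
CropD regrets: 10.8, 15.0, 0.0, 0.0, 1.2 → max 15.0
CropA regrets: 0.0, 0.0, 5.6, 6.9, 5.3 → max 6.9
CropF regrets: 3.0, 9.8, 3.8, 4.5, 2.1 → max 9.8
CropB regrets: 14.1, 4.2, 12.7, 1.6, 0.0 → max 14.1
Smallest max regret = 6.9 → CropA.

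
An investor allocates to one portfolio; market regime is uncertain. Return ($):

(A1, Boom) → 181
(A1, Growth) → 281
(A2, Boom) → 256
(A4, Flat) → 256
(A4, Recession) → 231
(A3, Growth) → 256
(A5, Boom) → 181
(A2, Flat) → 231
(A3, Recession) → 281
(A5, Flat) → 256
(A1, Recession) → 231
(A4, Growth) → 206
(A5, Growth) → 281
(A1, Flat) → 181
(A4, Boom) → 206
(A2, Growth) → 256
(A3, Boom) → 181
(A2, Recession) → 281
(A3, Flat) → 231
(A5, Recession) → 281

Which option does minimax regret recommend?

Column bests: Recession=281, Flat=256, Growth=281, Boom=256.
A1 regrets: 50, 75, 0, 75 → max 75
A2 regrets: 0, 25, 25, 0 → max 25
A3 regrets: 0, 25, 25, 75 → max 75
A4 regrets: 50, 0, 75, 50 → max 75
A5 regrets: 0, 0, 0, 75 → max 75
Smallest max regret = 25 → A2.

A2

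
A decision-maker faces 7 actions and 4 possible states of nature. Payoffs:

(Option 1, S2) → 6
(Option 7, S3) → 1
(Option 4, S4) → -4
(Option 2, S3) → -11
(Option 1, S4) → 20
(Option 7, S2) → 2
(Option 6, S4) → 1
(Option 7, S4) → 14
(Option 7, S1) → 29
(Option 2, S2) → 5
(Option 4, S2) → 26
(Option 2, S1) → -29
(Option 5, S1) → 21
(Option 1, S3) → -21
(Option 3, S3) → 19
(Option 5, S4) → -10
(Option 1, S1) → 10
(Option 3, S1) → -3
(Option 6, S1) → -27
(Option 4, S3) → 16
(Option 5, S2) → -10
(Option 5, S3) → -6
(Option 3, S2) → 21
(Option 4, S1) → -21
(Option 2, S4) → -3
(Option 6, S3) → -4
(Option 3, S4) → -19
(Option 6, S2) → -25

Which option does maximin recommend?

Row minima: Option 1=-21, Option 2=-29, Option 3=-19, Option 4=-21, Option 5=-10, Option 6=-27, Option 7=1
Best worst-case = 1 → Option 7.

Option 7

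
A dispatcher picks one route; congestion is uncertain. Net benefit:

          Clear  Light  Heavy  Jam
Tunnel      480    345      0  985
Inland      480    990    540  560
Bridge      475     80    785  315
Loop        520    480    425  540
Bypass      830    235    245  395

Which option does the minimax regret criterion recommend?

Column bests: Clear=830, Light=990, Heavy=785, Jam=985.
Tunnel regrets: 350, 645, 785, 0 → max 785
Inland regrets: 350, 0, 245, 425 → max 425
Bridge regrets: 355, 910, 0, 670 → max 910
Loop regrets: 310, 510, 360, 445 → max 510
Bypass regrets: 0, 755, 540, 590 → max 755
Smallest max regret = 425 → Inland.

Inland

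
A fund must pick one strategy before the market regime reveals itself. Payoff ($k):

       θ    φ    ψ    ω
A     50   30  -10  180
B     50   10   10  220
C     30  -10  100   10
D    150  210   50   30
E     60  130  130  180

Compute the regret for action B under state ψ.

120

Best payoff under ψ is 130.
Regret = 130 − 10 = 120.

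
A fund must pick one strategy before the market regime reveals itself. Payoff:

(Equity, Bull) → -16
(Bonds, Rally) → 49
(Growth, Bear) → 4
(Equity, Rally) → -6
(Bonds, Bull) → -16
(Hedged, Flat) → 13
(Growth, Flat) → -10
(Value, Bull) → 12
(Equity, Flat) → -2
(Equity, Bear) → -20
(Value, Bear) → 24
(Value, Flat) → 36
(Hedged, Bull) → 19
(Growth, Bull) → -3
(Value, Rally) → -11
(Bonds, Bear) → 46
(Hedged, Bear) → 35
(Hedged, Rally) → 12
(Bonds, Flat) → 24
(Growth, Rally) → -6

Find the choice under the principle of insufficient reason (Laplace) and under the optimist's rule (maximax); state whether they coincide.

laplace → Bonds; maximax → Bonds (agree)

Row averages: Value=15.25, Growth=-3.75, Equity=-11, Bonds=25.75, Hedged=19.75
Highest average = 25.75 → Bonds.
Row maxima: Value=36, Growth=4, Equity=-2, Bonds=49, Hedged=35
Best best-case = 49 → Bonds.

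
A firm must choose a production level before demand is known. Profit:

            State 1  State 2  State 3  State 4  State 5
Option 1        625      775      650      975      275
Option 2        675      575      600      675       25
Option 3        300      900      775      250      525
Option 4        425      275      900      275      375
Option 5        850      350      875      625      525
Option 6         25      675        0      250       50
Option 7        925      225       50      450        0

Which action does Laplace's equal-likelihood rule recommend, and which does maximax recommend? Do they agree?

Row averages: Option 1=660, Option 2=510, Option 3=550, Option 4=450, Option 5=645, Option 6=200, Option 7=330
Highest average = 660 → Option 1.
Row maxima: Option 1=975, Option 2=675, Option 3=900, Option 4=900, Option 5=875, Option 6=675, Option 7=925
Best best-case = 975 → Option 1.

laplace → Option 1; maximax → Option 1 (agree)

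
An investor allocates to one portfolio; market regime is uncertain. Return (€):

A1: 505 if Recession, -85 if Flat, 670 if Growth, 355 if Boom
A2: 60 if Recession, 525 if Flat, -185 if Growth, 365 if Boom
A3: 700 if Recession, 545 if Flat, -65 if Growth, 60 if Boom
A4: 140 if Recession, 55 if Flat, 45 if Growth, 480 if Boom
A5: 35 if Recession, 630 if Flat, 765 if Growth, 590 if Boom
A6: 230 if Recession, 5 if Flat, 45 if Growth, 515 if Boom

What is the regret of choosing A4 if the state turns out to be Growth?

720

Best payoff under Growth is 765.
Regret = 765 − 45 = 720.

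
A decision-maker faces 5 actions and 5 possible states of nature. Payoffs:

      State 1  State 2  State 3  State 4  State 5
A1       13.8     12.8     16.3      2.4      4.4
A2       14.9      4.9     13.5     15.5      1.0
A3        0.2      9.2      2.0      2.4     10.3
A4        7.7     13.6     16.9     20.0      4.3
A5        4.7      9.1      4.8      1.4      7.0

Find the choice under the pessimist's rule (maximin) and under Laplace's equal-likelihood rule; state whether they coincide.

maximin → A4; laplace → A4 (agree)

Row minima: A1=2.4, A2=1.0, A3=0.2, A4=4.3, A5=1.4
Best worst-case = 4.3 → A4.
Row averages: A1=9.94, A2=9.96, A3=4.82, A4=12.5, A5=5.4
Highest average = 12.5 → A4.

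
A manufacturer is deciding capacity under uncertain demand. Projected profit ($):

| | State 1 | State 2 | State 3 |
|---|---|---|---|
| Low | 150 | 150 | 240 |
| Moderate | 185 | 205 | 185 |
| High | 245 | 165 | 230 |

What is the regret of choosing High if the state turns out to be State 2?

40

Best payoff under State 2 is 205.
Regret = 205 − 165 = 40.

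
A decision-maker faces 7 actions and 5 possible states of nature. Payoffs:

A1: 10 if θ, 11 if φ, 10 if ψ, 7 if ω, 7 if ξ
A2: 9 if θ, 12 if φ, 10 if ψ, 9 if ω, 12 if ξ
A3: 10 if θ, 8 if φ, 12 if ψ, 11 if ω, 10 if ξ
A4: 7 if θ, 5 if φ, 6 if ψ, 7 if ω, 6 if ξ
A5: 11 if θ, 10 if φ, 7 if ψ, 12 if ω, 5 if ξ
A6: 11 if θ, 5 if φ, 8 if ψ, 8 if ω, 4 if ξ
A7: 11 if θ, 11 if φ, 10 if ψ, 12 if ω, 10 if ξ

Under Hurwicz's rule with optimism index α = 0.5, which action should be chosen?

A7

A1: 0.5·11 + 0.5·7 = 9
A2: 0.5·12 + 0.5·9 = 10.5
A3: 0.5·12 + 0.5·8 = 10
A4: 0.5·7 + 0.5·5 = 6
A5: 0.5·12 + 0.5·5 = 8.5
A6: 0.5·11 + 0.5·4 = 7.5
A7: 0.5·12 + 0.5·10 = 11
Highest Hurwicz score = 11 → A7.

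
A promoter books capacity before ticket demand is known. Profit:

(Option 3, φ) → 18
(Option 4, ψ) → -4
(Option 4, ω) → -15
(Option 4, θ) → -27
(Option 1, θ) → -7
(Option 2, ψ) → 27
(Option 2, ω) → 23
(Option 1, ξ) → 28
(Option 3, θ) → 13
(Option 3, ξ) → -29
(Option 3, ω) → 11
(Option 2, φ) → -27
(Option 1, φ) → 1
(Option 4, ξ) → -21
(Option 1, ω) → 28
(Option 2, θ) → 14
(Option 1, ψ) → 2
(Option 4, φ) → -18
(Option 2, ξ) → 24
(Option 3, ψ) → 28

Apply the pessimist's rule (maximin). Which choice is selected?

Row minima: Option 1=-7, Option 2=-27, Option 3=-29, Option 4=-27
Best worst-case = -7 → Option 1.

Option 1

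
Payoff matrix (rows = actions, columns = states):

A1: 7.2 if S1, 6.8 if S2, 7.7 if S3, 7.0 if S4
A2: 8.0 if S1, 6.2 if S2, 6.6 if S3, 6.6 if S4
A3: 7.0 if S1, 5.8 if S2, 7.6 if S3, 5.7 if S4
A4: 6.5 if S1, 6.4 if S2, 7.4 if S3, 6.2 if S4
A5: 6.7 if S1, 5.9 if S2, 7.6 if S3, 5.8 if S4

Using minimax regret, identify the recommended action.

Column bests: S1=8.0, S2=6.8, S3=7.7, S4=7.0.
A1 regrets: 0.8, 0.0, 0.0, 0.0 → max 0.8
A2 regrets: 0.0, 0.6, 1.1, 0.4 → max 1.1
A3 regrets: 1.0, 1.0, 0.1, 1.3 → max 1.3
A4 regrets: 1.5, 0.4, 0.3, 0.8 → max 1.5
A5 regrets: 1.3, 0.9, 0.1, 1.2 → max 1.3
Smallest max regret = 0.8 → A1.

A1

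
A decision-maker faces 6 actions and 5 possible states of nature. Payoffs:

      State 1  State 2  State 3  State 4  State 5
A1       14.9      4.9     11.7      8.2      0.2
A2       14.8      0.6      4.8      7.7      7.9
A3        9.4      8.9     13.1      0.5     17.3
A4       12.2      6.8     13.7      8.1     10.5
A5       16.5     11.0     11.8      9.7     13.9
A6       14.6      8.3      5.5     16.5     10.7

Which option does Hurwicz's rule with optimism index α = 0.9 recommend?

A1: 0.9·14.9 + 0.1·0.2 = 13.43
A2: 0.9·14.8 + 0.1·0.6 = 13.38
A3: 0.9·17.3 + 0.1·0.5 = 15.62
A4: 0.9·13.7 + 0.1·6.8 = 13.01
A5: 0.9·16.5 + 0.1·9.7 = 15.82
A6: 0.9·16.5 + 0.1·5.5 = 15.4
Highest Hurwicz score = 15.82 → A5.

A5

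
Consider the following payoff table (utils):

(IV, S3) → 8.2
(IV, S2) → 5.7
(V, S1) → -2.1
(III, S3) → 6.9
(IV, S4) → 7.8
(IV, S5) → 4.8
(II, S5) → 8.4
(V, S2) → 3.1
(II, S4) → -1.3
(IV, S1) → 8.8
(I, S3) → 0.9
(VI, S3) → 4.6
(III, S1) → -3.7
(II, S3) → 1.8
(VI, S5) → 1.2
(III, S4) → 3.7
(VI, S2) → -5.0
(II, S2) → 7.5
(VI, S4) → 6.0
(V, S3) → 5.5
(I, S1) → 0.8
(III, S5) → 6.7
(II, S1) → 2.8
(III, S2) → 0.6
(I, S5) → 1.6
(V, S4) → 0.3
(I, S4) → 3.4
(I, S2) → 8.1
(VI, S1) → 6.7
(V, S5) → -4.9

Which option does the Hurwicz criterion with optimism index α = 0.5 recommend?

IV

I: 0.5·8.1 + 0.5·0.8 = 4.45
II: 0.5·8.4 + 0.5·(-1.3) = 3.55
III: 0.5·6.9 + 0.5·(-3.7) = 1.6
IV: 0.5·8.8 + 0.5·4.8 = 6.8
V: 0.5·5.5 + 0.5·(-4.9) = 0.3
VI: 0.5·6.7 + 0.5·(-5.0) = 0.85
Highest Hurwicz score = 6.8 → IV.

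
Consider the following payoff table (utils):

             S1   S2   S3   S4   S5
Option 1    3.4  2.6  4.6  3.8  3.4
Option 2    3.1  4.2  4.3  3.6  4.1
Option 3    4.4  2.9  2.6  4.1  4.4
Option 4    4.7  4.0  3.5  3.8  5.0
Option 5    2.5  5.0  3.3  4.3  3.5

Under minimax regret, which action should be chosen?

Column bests: S1=4.7, S2=5.0, S3=4.6, S4=4.3, S5=5.0.
Option 1 regrets: 1.3, 2.4, 0.0, 0.5, 1.6 → max 2.4
Option 2 regrets: 1.6, 0.8, 0.3, 0.7, 0.9 → max 1.6
Option 3 regrets: 0.3, 2.1, 2.0, 0.2, 0.6 → max 2.1
Option 4 regrets: 0.0, 1.0, 1.1, 0.5, 0.0 → max 1.1
Option 5 regrets: 2.2, 0.0, 1.3, 0.0, 1.5 → max 2.2
Smallest max regret = 1.1 → Option 4.

Option 4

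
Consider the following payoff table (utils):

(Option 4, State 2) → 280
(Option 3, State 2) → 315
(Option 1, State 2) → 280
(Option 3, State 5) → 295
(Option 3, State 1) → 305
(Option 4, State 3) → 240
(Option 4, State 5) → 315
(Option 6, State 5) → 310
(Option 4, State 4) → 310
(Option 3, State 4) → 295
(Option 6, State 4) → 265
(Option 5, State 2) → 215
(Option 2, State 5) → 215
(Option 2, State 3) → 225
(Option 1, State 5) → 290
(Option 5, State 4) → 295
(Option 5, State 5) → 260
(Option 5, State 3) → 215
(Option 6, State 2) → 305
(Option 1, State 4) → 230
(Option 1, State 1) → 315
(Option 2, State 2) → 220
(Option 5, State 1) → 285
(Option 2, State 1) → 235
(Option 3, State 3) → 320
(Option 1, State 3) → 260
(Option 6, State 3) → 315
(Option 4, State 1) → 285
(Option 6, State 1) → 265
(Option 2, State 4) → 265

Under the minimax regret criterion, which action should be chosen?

Column bests: State 1=315, State 2=315, State 3=320, State 4=310, State 5=315.
Option 1 regrets: 0, 35, 60, 80, 25 → max 80
Option 2 regrets: 80, 95, 95, 45, 100 → max 100
Option 3 regrets: 10, 0, 0, 15, 20 → max 20
Option 4 regrets: 30, 35, 80, 0, 0 → max 80
Option 5 regrets: 30, 100, 105, 15, 55 → max 105
Option 6 regrets: 50, 10, 5, 45, 5 → max 50
Smallest max regret = 20 → Option 3.

Option 3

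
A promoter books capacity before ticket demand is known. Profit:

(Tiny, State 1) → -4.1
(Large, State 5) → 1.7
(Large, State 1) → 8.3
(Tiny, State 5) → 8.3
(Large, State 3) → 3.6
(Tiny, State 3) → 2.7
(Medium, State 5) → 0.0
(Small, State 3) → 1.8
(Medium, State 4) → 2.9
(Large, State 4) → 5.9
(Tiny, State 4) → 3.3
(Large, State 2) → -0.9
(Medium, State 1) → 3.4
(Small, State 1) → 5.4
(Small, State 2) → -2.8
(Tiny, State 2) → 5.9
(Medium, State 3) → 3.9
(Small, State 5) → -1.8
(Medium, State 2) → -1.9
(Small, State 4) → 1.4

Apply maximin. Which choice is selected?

Large

Row minima: Tiny=-4.1, Small=-2.8, Medium=-1.9, Large=-0.9
Best worst-case = -0.9 → Large.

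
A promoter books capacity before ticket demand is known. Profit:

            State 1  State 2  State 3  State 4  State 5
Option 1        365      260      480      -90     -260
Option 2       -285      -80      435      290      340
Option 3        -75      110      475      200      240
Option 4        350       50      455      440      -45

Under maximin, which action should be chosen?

Option 4

Row minima: Option 1=-260, Option 2=-285, Option 3=-75, Option 4=-45
Best worst-case = -45 → Option 4.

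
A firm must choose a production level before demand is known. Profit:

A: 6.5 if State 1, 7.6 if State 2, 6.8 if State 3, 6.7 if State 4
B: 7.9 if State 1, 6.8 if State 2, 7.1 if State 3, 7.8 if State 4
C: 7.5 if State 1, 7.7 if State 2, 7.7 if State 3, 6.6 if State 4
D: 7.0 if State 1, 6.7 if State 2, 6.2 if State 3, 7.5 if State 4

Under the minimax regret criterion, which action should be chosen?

Column bests: State 1=7.9, State 2=7.7, State 3=7.7, State 4=7.8.
A regrets: 1.4, 0.1, 0.9, 1.1 → max 1.4
B regrets: 0.0, 0.9, 0.6, 0.0 → max 0.9
C regrets: 0.4, 0.0, 0.0, 1.2 → max 1.2
D regrets: 0.9, 1.0, 1.5, 0.3 → max 1.5
Smallest max regret = 0.9 → B.

B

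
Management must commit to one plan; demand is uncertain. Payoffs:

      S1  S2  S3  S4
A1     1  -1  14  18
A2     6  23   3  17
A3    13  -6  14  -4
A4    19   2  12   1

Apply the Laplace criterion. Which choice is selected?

Row averages: A1=8, A2=12.25, A3=4.25, A4=8.5
Highest average = 12.25 → A2.

A2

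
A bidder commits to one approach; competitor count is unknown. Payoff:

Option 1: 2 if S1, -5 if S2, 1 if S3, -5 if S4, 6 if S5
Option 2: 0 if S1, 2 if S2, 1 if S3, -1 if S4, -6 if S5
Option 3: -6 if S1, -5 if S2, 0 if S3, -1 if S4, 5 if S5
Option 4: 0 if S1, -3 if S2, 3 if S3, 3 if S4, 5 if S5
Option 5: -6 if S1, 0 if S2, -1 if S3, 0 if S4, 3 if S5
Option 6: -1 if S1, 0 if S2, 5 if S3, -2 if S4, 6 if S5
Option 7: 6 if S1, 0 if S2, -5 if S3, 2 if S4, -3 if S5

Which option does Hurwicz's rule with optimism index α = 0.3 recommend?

Option 1: 0.3·6 + 0.7·(-5) = -1.7
Option 2: 0.3·2 + 0.7·(-6) = -3.6
Option 3: 0.3·5 + 0.7·(-6) = -2.7
Option 4: 0.3·5 + 0.7·(-3) = -0.6
Option 5: 0.3·3 + 0.7·(-6) = -3.3
Option 6: 0.3·6 + 0.7·(-2) = 0.4
Option 7: 0.3·6 + 0.7·(-5) = -1.7
Highest Hurwicz score = 0.4 → Option 6.

Option 6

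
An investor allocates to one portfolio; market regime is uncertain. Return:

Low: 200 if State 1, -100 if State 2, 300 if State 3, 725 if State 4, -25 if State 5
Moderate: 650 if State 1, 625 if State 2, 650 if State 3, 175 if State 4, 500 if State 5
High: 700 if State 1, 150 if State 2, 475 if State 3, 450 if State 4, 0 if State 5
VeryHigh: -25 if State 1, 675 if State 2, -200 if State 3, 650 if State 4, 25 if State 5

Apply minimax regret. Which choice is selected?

Column bests: State 1=700, State 2=675, State 3=650, State 4=725, State 5=500.
Low regrets: 500, 775, 350, 0, 525 → max 775
Moderate regrets: 50, 50, 0, 550, 0 → max 550
High regrets: 0, 525, 175, 275, 500 → max 525
VeryHigh regrets: 725, 0, 850, 75, 475 → max 850
Smallest max regret = 525 → High.

High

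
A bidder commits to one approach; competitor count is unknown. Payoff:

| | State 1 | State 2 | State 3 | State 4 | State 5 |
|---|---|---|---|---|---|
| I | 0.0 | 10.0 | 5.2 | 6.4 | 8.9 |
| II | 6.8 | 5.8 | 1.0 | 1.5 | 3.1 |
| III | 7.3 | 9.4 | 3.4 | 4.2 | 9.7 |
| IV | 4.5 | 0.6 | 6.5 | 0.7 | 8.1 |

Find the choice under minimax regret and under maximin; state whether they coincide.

minimax regret → III; maximin → III (agree)

Column bests: State 1=7.3, State 2=10.0, State 3=6.5, State 4=6.4, State 5=9.7.
I regrets: 7.3, 0.0, 1.3, 0.0, 0.8 → max 7.3
II regrets: 0.5, 4.2, 5.5, 4.9, 6.6 → max 6.6
III regrets: 0.0, 0.6, 3.1, 2.2, 0.0 → max 3.1
IV regrets: 2.8, 9.4, 0.0, 5.7, 1.6 → max 9.4
Smallest max regret = 3.1 → III.
Row minima: I=0.0, II=1.0, III=3.4, IV=0.6
Best worst-case = 3.4 → III.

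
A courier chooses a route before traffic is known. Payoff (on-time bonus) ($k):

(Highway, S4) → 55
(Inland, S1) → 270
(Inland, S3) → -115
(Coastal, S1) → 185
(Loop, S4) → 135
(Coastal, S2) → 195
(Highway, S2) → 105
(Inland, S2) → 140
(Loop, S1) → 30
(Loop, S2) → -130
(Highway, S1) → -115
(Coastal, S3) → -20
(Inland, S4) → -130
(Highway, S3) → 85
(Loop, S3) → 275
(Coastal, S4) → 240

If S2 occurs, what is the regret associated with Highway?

Best payoff under S2 is 195.
Regret = 195 − 105 = 90.

90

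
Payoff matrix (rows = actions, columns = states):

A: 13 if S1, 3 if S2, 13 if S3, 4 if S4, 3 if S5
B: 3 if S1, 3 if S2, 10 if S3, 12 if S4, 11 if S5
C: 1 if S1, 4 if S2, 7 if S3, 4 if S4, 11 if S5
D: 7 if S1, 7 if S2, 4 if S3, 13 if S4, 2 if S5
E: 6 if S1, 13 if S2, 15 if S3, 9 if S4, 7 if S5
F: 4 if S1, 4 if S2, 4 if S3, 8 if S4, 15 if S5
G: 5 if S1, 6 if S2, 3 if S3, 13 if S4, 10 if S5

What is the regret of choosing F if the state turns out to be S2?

9

Best payoff under S2 is 13.
Regret = 13 − 4 = 9.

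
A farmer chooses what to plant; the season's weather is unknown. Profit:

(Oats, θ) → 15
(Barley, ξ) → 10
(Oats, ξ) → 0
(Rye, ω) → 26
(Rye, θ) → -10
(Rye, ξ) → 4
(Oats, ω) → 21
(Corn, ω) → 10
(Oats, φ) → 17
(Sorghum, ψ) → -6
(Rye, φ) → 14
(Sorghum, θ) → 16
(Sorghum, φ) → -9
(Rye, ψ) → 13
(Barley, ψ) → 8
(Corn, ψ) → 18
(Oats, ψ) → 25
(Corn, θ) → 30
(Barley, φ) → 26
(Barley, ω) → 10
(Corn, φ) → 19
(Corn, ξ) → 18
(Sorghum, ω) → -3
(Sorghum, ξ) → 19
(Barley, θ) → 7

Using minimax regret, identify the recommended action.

Column bests: θ=30, φ=26, ψ=25, ω=26, ξ=19.
Sorghum regrets: 14, 35, 31, 29, 0 → max 35
Rye regrets: 40, 12, 12, 0, 15 → max 40
Oats regrets: 15, 9, 0, 5, 19 → max 19
Barley regrets: 23, 0, 17, 16, 9 → max 23
Corn regrets: 0, 7, 7, 16, 1 → max 16
Smallest max regret = 16 → Corn.

Corn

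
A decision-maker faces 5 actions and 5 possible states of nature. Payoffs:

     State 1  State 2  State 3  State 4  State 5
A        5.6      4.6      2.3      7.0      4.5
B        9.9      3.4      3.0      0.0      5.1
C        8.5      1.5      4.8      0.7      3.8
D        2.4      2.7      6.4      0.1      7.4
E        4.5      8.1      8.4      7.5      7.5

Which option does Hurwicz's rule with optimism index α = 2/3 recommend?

E

A: 2/3·7.0 + 1/3·2.3 = 163/30
B: 2/3·9.9 + 1/3·0.0 = 6.6
C: 2/3·8.5 + 1/3·0.7 = 5.9
D: 2/3·7.4 + 1/3·0.1 = 149/30
E: 2/3·8.4 + 1/3·4.5 = 7.1
Highest Hurwicz score = 7.1 → E.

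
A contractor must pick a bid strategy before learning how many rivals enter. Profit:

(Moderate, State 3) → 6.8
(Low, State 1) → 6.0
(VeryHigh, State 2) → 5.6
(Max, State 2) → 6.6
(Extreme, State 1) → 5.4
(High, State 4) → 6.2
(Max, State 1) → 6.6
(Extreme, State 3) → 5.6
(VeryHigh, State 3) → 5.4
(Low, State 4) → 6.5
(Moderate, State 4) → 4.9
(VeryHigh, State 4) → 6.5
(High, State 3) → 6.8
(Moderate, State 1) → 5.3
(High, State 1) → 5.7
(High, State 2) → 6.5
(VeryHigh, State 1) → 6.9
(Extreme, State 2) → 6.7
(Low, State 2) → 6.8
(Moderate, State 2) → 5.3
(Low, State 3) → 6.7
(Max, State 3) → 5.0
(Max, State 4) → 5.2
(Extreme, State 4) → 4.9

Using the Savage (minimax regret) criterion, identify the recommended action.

Low

Column bests: State 1=6.9, State 2=6.8, State 3=6.8, State 4=6.5.
Low regrets: 0.9, 0.0, 0.1, 0.0 → max 0.9
Moderate regrets: 1.6, 1.5, 0.0, 1.6 → max 1.6
High regrets: 1.2, 0.3, 0.0, 0.3 → max 1.2
VeryHigh regrets: 0.0, 1.2, 1.4, 0.0 → max 1.4
Extreme regrets: 1.5, 0.1, 1.2, 1.6 → max 1.6
Max regrets: 0.3, 0.2, 1.8, 1.3 → max 1.8
Smallest max regret = 0.9 → Low.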